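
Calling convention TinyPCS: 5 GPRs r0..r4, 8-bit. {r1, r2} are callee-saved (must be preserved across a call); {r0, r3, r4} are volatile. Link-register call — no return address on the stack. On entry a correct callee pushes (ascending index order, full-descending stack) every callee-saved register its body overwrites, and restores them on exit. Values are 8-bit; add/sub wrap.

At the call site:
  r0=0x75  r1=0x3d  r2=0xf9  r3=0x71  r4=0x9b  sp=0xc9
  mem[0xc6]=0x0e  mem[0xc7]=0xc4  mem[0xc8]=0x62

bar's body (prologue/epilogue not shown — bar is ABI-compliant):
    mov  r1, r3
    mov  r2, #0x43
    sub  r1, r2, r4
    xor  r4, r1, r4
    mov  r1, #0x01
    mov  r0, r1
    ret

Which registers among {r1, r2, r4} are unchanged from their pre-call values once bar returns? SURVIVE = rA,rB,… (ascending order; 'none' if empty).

prologue: push r1 -> mem[0xc8]=0x3d, sp=0xc8
prologue: push r2 -> mem[0xc7]=0xf9, sp=0xc7
body[0] mov  r1, r3 -> r1=0x71
body[1] mov  r2, #0x43 -> r2=0x43
body[2] sub  r1, r2, r4 -> r1=0xa8
body[3] xor  r4, r1, r4 -> r4=0x33
body[4] mov  r1, #0x01 -> r1=0x01
body[5] mov  r0, r1 -> r0=0x01
epilogue: pop r2=0xf9, sp=0xc8
epilogue: pop r1=0x3d, sp=0xc9
r1: callee-saved, written=True
r2: callee-saved, written=True
r4: caller-saved, written=True

SURVIVE = r1,r2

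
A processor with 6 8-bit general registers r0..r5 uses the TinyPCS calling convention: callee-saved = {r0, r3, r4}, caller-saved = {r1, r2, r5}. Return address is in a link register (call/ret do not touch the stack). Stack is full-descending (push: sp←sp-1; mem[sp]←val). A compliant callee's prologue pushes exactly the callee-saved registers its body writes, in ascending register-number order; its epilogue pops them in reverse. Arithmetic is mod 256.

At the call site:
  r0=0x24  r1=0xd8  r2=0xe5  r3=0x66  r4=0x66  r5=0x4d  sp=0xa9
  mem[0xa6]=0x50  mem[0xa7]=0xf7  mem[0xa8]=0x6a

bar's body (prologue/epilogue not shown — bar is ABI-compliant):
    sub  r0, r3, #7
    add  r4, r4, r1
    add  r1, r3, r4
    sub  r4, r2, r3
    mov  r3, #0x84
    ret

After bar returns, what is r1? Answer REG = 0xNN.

prologue: push r0 → mem[0xa8]=0x24, sp=0xa8
prologue: push r3 → mem[0xa7]=0x66, sp=0xa7
prologue: push r4 → mem[0xa6]=0x66, sp=0xa6
body[0] sub  r0, r3, #7 → r0=0x5f
body[1] add  r4, r4, r1 → r4=0x3e
body[2] add  r1, r3, r4 → r1=0xa4
body[3] sub  r4, r2, r3 → r4=0x7f
body[4] mov  r3, #0x84 → r3=0x84
epilogue: pop r4=0x66, sp=0xa7
epilogue: pop r3=0x66, sp=0xa8
epilogue: pop r0=0x24, sp=0xa9
r1 is caller-saved → body value

REG = 0xa4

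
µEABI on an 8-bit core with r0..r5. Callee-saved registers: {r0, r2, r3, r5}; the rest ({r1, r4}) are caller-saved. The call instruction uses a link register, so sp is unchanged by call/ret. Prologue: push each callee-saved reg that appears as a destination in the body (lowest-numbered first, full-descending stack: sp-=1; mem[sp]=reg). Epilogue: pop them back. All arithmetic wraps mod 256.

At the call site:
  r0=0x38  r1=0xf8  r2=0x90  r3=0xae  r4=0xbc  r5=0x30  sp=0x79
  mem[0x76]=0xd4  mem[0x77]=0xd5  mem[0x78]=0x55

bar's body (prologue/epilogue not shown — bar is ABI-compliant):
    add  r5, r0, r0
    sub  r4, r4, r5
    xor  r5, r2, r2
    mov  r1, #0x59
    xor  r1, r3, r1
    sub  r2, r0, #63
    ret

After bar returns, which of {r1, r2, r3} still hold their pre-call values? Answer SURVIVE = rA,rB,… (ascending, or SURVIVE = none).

SURVIVE = r2,r3

prologue: push r2 → mem[0x78]=0x90, sp=0x78
prologue: push r5 → mem[0x77]=0x30, sp=0x77
body[0] add  r5, r0, r0 → r5=0x70
body[1] sub  r4, r4, r5 → r4=0x4c
body[2] xor  r5, r2, r2 → r5=0x00
body[3] mov  r1, #0x59 → r1=0x59
body[4] xor  r1, r3, r1 → r1=0xf7
body[5] sub  r2, r0, #63 → r2=0xf9
epilogue: pop r5=0x30, sp=0x78
epilogue: pop r2=0x90, sp=0x79
r1: caller-saved, written=True
r2: callee-saved, written=True
r3: callee-saved, written=False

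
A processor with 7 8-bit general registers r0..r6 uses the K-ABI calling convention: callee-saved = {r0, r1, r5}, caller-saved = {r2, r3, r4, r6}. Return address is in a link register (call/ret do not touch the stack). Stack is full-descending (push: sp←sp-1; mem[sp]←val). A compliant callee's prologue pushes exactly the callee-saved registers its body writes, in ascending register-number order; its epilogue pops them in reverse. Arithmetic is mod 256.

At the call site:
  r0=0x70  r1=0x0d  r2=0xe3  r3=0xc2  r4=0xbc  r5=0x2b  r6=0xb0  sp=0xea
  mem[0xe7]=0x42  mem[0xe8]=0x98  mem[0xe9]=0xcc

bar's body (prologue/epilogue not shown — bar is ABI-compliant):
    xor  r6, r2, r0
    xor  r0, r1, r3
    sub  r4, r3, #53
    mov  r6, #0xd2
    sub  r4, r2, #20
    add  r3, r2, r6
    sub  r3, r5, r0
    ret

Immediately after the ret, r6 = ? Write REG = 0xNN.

prologue: push r0 → mem[0xe9]=0x70, sp=0xe9
body[0] xor  r6, r2, r0 → r6=0x93
body[1] xor  r0, r1, r3 → r0=0xcf
body[2] sub  r4, r3, #53 → r4=0x8d
body[3] mov  r6, #0xd2 → r6=0xd2
body[4] sub  r4, r2, #20 → r4=0xcf
body[5] add  r3, r2, r6 → r3=0xb5
body[6] sub  r3, r5, r0 → r3=0x5c
epilogue: pop r0=0x70, sp=0xea
r6 is caller-saved → body value

REG = 0xd2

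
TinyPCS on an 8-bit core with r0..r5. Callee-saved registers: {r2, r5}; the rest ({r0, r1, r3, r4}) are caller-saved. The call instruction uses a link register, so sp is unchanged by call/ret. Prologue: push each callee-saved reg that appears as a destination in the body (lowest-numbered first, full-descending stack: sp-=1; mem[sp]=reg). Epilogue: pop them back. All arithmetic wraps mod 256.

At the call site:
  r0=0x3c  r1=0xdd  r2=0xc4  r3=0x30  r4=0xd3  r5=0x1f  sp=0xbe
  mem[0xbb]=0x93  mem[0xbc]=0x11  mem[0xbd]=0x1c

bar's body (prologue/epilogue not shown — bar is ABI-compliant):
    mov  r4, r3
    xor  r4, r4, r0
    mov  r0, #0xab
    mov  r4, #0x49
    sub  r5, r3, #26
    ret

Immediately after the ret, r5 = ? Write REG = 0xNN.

REG = 0x1f

prologue: push r5 → mem[0xbd]=0x1f, sp=0xbd
body[0] mov  r4, r3 → r4=0x30
body[1] xor  r4, r4, r0 → r4=0x0c
body[2] mov  r0, #0xab → r0=0xab
body[3] mov  r4, #0x49 → r4=0x49
body[4] sub  r5, r3, #26 → r5=0x16
epilogue: pop r5=0x1f, sp=0xbe
r5 is callee-saved → restored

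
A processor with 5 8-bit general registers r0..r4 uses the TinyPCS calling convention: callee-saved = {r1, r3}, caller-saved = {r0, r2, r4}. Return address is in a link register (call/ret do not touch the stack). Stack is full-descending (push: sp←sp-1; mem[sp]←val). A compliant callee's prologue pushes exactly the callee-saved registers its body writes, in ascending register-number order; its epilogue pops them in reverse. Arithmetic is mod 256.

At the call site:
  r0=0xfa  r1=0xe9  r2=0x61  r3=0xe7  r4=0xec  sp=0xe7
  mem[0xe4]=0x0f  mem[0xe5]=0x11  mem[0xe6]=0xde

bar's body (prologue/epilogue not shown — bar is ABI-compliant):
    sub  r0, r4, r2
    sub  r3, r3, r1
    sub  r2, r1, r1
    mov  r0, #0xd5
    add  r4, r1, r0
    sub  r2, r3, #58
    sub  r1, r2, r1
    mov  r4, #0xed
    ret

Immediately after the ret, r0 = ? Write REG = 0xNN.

REG = 0xd5

prologue: push r1 → mem[0xe6]=0xe9, sp=0xe6
prologue: push r3 → mem[0xe5]=0xe7, sp=0xe5
body[0] sub  r0, r4, r2 → r0=0x8b
body[1] sub  r3, r3, r1 → r3=0xfe
body[2] sub  r2, r1, r1 → r2=0x00
body[3] mov  r0, #0xd5 → r0=0xd5
body[4] add  r4, r1, r0 → r4=0xbe
body[5] sub  r2, r3, #58 → r2=0xc4
body[6] sub  r1, r2, r1 → r1=0xdb
body[7] mov  r4, #0xed → r4=0xed
epilogue: pop r3=0xe7, sp=0xe6
epilogue: pop r1=0xe9, sp=0xe7
r0 is caller-saved → body value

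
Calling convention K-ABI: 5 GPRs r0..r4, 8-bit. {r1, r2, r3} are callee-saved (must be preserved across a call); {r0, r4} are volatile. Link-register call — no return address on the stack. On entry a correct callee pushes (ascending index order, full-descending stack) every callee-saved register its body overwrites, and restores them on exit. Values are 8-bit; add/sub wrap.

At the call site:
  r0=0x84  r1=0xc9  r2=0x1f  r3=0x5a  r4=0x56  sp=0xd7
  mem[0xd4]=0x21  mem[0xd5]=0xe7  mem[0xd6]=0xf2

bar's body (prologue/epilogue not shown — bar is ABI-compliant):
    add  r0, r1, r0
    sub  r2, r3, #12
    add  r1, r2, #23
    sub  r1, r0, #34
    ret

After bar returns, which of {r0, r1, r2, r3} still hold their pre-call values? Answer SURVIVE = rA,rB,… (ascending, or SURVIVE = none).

SURVIVE = r1,r2,r3

prologue: push r1 → mem[0xd6]=0xc9, sp=0xd6
prologue: push r2 → mem[0xd5]=0x1f, sp=0xd5
body[0] add  r0, r1, r0 → r0=0x4d
body[1] sub  r2, r3, #12 → r2=0x4e
body[2] add  r1, r2, #23 → r1=0x65
body[3] sub  r1, r0, #34 → r1=0x2b
epilogue: pop r2=0x1f, sp=0xd6
epilogue: pop r1=0xc9, sp=0xd7
r0: caller-saved, written=True
r1: callee-saved, written=True
r2: callee-saved, written=True
r3: callee-saved, written=False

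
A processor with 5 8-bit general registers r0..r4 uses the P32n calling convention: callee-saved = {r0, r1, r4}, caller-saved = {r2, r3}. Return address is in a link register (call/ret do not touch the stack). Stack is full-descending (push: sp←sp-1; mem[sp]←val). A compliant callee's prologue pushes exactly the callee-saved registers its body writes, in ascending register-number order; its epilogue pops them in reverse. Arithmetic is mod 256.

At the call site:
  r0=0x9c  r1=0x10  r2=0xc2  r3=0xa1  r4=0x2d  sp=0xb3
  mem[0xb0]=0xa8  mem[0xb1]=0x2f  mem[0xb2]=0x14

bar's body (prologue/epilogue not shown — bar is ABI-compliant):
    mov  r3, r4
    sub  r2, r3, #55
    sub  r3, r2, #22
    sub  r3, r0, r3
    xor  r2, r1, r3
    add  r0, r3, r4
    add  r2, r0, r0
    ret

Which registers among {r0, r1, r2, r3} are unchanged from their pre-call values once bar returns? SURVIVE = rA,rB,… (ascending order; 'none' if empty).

SURVIVE = r0,r1

prologue: push r0 -> mem[0xb2]=0x9c, sp=0xb2
body[0] mov  r3, r4 -> r3=0x2d
body[1] sub  r2, r3, #55 -> r2=0xf6
body[2] sub  r3, r2, #22 -> r3=0xe0
body[3] sub  r3, r0, r3 -> r3=0xbc
body[4] xor  r2, r1, r3 -> r2=0xac
body[5] add  r0, r3, r4 -> r0=0xe9
body[6] add  r2, r0, r0 -> r2=0xd2
epilogue: pop r0=0x9c, sp=0xb3
r0: callee-saved, written=True
r1: callee-saved, written=False
r2: caller-saved, written=True
r3: caller-saved, written=True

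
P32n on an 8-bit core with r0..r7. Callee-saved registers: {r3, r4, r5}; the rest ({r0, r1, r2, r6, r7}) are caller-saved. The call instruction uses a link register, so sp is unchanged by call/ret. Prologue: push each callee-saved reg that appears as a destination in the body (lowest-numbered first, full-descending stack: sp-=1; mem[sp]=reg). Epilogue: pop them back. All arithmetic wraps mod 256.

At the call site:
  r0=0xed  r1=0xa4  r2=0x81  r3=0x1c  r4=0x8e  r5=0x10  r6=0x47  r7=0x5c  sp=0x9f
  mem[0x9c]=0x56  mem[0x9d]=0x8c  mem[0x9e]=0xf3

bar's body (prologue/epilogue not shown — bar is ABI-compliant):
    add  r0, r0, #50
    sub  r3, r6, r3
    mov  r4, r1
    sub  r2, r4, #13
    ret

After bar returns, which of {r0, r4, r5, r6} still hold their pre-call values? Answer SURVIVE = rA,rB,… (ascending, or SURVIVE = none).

SURVIVE = r4,r5,r6

prologue: push r3 → mem[0x9e]=0x1c, sp=0x9e
prologue: push r4 → mem[0x9d]=0x8e, sp=0x9d
body[0] add  r0, r0, #50 → r0=0x1f
body[1] sub  r3, r6, r3 → r3=0x2b
body[2] mov  r4, r1 → r4=0xa4
body[3] sub  r2, r4, #13 → r2=0x97
epilogue: pop r4=0x8e, sp=0x9e
epilogue: pop r3=0x1c, sp=0x9f
r0: caller-saved, written=True
r4: callee-saved, written=True
r5: callee-saved, written=False
r6: caller-saved, written=False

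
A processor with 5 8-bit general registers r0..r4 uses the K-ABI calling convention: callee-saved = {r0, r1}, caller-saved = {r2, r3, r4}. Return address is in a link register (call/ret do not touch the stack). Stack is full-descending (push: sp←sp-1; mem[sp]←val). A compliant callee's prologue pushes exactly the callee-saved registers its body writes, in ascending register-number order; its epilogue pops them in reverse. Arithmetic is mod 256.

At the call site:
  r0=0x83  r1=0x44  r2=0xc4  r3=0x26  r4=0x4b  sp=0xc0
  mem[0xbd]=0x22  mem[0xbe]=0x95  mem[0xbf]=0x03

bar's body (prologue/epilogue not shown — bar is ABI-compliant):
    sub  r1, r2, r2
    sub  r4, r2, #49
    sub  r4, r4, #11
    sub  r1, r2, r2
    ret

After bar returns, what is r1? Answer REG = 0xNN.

prologue: push r1 → mem[0xbf]=0x44, sp=0xbf
body[0] sub  r1, r2, r2 → r1=0x00
body[1] sub  r4, r2, #49 → r4=0x93
body[2] sub  r4, r4, #11 → r4=0x88
body[3] sub  r1, r2, r2 → r1=0x00
epilogue: pop r1=0x44, sp=0xc0
r1 is callee-saved → restored

REG = 0x44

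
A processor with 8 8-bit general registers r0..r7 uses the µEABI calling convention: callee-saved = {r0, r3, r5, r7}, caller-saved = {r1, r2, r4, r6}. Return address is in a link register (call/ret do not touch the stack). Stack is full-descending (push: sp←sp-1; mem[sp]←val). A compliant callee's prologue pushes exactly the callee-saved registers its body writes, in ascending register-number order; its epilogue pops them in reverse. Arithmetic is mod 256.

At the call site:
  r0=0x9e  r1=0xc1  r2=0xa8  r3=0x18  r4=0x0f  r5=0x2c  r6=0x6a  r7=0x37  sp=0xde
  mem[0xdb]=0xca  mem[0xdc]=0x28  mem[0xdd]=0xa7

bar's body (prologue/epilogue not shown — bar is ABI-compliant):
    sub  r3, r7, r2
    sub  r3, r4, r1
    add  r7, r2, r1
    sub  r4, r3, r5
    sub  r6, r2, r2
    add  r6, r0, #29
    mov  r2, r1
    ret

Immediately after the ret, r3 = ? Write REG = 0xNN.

prologue: push r3 → mem[0xdd]=0x18, sp=0xdd
prologue: push r7 → mem[0xdc]=0x37, sp=0xdc
body[0] sub  r3, r7, r2 → r3=0x8f
body[1] sub  r3, r4, r1 → r3=0x4e
body[2] add  r7, r2, r1 → r7=0x69
body[3] sub  r4, r3, r5 → r4=0x22
body[4] sub  r6, r2, r2 → r6=0x00
body[5] add  r6, r0, #29 → r6=0xbb
body[6] mov  r2, r1 → r2=0xc1
epilogue: pop r7=0x37, sp=0xdd
epilogue: pop r3=0x18, sp=0xde
r3 is callee-saved → restored

REG = 0x18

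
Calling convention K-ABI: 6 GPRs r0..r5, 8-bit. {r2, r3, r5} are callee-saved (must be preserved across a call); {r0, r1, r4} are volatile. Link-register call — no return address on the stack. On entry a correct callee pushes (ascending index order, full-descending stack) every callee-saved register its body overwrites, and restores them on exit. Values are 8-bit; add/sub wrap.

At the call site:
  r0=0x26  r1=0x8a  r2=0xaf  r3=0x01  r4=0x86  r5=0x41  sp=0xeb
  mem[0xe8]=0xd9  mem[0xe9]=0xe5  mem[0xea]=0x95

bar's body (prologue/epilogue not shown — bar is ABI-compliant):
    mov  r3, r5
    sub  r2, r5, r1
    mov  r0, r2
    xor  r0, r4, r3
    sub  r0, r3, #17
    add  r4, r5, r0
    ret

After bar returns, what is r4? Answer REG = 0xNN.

prologue: push r2 → mem[0xea]=0xaf, sp=0xea
prologue: push r3 → mem[0xe9]=0x01, sp=0xe9
body[0] mov  r3, r5 → r3=0x41
body[1] sub  r2, r5, r1 → r2=0xb7
body[2] mov  r0, r2 → r0=0xb7
body[3] xor  r0, r4, r3 → r0=0xc7
body[4] sub  r0, r3, #17 → r0=0x30
body[5] add  r4, r5, r0 → r4=0x71
epilogue: pop r3=0x01, sp=0xea
epilogue: pop r2=0xaf, sp=0xeb
r4 is caller-saved → body value

REG = 0x71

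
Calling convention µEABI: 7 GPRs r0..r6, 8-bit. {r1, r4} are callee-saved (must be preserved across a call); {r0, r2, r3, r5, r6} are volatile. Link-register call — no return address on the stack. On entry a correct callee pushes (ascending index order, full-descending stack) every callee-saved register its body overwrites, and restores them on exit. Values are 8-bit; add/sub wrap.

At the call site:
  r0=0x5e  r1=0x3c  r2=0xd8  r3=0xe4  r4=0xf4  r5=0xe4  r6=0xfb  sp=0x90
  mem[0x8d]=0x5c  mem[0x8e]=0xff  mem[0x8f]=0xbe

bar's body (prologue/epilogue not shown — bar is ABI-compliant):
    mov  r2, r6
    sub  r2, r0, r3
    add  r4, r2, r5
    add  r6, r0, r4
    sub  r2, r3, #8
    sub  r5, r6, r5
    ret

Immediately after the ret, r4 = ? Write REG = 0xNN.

REG = 0xf4

prologue: push r4 → mem[0x8f]=0xf4, sp=0x8f
body[0] mov  r2, r6 → r2=0xfb
body[1] sub  r2, r0, r3 → r2=0x7a
body[2] add  r4, r2, r5 → r4=0x5e
body[3] add  r6, r0, r4 → r6=0xbc
body[4] sub  r2, r3, #8 → r2=0xdc
body[5] sub  r5, r6, r5 → r5=0xd8
epilogue: pop r4=0xf4, sp=0x90
r4 is callee-saved → restored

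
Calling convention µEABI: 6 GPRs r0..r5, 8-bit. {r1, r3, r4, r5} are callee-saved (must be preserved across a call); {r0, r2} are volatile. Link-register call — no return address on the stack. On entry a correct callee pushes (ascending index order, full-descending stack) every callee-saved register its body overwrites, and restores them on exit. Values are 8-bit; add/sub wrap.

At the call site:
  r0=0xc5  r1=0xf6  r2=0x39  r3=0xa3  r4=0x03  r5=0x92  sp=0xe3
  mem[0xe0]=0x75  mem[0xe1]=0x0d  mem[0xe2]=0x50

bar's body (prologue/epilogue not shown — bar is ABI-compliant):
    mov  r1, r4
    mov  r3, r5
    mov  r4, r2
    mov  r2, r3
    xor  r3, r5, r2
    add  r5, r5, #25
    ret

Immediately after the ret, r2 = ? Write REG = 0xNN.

REG = 0x92

prologue: push r1 → mem[0xe2]=0xf6, sp=0xe2
prologue: push r3 → mem[0xe1]=0xa3, sp=0xe1
prologue: push r4 → mem[0xe0]=0x03, sp=0xe0
prologue: push r5 → mem[0xdf]=0x92, sp=0xdf
body[0] mov  r1, r4 → r1=0x03
body[1] mov  r3, r5 → r3=0x92
body[2] mov  r4, r2 → r4=0x39
body[3] mov  r2, r3 → r2=0x92
body[4] xor  r3, r5, r2 → r3=0x00
body[5] add  r5, r5, #25 → r5=0xab
epilogue: pop r5=0x92, sp=0xe0
epilogue: pop r4=0x03, sp=0xe1
epilogue: pop r3=0xa3, sp=0xe2
epilogue: pop r1=0xf6, sp=0xe3
r2 is caller-saved → body value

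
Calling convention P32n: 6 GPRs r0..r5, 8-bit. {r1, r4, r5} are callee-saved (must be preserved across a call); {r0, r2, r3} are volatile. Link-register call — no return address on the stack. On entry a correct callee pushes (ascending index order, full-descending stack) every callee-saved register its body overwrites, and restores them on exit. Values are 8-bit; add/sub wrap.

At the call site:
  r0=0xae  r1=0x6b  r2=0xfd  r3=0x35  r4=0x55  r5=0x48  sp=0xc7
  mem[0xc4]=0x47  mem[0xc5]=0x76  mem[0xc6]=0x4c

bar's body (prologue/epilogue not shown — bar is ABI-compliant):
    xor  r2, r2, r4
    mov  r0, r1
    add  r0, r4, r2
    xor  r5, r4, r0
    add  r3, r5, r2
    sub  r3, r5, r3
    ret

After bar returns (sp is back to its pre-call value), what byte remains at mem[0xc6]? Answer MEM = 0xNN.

prologue: push r5 -> mem[0xc6]=0x48, sp=0xc6
body[0] xor  r2, r2, r4 -> r2=0xa8
body[1] mov  r0, r1 -> r0=0x6b
body[2] add  r0, r4, r2 -> r0=0xfd
body[3] xor  r5, r4, r0 -> r5=0xa8
body[4] add  r3, r5, r2 -> r3=0x50
body[5] sub  r3, r5, r3 -> r3=0x58
epilogue: pop r5=0x48, sp=0xc7
prologue pushed ['r5'] at ['0xc6']

MEM = 0x48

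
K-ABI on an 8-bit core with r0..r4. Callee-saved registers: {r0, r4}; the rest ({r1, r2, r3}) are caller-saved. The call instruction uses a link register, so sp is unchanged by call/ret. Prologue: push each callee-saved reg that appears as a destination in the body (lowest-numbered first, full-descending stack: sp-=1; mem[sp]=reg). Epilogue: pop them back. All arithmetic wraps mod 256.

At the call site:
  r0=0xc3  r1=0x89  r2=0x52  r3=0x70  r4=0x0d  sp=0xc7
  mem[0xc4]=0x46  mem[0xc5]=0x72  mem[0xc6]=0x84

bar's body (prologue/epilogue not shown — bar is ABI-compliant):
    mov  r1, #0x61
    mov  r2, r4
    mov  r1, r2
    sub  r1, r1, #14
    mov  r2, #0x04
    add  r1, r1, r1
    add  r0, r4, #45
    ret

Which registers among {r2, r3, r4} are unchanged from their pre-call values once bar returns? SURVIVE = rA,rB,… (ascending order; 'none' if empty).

prologue: push r0 -> mem[0xc6]=0xc3, sp=0xc6
body[0] mov  r1, #0x61 -> r1=0x61
body[1] mov  r2, r4 -> r2=0x0d
body[2] mov  r1, r2 -> r1=0x0d
body[3] sub  r1, r1, #14 -> r1=0xff
body[4] mov  r2, #0x04 -> r2=0x04
body[5] add  r1, r1, r1 -> r1=0xfe
body[6] add  r0, r4, #45 -> r0=0x3a
epilogue: pop r0=0xc3, sp=0xc7
r2: caller-saved, written=True
r3: caller-saved, written=False
r4: callee-saved, written=False

SURVIVE = r3,r4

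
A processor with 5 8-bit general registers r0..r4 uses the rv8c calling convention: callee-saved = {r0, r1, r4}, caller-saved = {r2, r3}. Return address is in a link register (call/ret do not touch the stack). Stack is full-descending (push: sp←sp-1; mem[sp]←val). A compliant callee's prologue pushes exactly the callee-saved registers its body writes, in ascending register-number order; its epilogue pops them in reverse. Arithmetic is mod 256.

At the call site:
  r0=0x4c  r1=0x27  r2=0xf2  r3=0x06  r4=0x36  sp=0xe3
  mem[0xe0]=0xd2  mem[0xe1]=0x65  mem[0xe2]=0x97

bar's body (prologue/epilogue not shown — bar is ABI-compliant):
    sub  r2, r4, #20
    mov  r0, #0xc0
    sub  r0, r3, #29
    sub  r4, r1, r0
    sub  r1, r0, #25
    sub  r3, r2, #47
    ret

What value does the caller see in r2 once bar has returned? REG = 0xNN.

REG = 0x22

prologue: push r0 → mem[0xe2]=0x4c, sp=0xe2
prologue: push r1 → mem[0xe1]=0x27, sp=0xe1
prologue: push r4 → mem[0xe0]=0x36, sp=0xe0
body[0] sub  r2, r4, #20 → r2=0x22
body[1] mov  r0, #0xc0 → r0=0xc0
body[2] sub  r0, r3, #29 → r0=0xe9
body[3] sub  r4, r1, r0 → r4=0x3e
body[4] sub  r1, r0, #25 → r1=0xd0
body[5] sub  r3, r2, #47 → r3=0xf3
epilogue: pop r4=0x36, sp=0xe1
epilogue: pop r1=0x27, sp=0xe2
epilogue: pop r0=0x4c, sp=0xe3
r2 is caller-saved → body value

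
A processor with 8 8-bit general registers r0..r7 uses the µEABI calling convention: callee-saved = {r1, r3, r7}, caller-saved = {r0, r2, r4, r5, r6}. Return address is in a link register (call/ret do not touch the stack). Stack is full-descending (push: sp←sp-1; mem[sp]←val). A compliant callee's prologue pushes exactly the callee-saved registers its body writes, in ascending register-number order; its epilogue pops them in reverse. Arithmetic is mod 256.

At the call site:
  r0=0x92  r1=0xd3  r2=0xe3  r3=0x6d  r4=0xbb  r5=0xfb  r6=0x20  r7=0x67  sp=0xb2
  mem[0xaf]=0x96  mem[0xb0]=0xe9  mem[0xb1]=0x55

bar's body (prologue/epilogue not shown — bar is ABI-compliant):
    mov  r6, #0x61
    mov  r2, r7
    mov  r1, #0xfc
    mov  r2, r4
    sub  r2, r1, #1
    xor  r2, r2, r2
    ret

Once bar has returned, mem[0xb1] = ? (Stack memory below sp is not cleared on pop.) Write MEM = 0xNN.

prologue: push r1 -> mem[0xb1]=0xd3, sp=0xb1
body[0] mov  r6, #0x61 -> r6=0x61
body[1] mov  r2, r7 -> r2=0x67
body[2] mov  r1, #0xfc -> r1=0xfc
body[3] mov  r2, r4 -> r2=0xbb
body[4] sub  r2, r1, #1 -> r2=0xfb
body[5] xor  r2, r2, r2 -> r2=0x00
epilogue: pop r1=0xd3, sp=0xb2
prologue pushed ['r1'] at ['0xb1']

MEM = 0xd3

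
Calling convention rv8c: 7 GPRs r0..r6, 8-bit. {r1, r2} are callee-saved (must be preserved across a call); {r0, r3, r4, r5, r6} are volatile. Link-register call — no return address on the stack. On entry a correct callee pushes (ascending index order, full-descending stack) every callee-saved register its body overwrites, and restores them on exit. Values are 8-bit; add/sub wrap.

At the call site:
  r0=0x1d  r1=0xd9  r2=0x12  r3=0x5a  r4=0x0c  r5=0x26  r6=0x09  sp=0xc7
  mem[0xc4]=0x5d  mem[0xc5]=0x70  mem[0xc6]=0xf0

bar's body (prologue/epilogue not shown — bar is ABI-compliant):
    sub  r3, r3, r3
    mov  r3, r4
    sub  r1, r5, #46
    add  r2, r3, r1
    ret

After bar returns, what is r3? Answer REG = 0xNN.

prologue: push r1 → mem[0xc6]=0xd9, sp=0xc6
prologue: push r2 → mem[0xc5]=0x12, sp=0xc5
body[0] sub  r3, r3, r3 → r3=0x00
body[1] mov  r3, r4 → r3=0x0c
body[2] sub  r1, r5, #46 → r1=0xf8
body[3] add  r2, r3, r1 → r2=0x04
epilogue: pop r2=0x12, sp=0xc6
epilogue: pop r1=0xd9, sp=0xc7
r3 is caller-saved → body value

REG = 0x0c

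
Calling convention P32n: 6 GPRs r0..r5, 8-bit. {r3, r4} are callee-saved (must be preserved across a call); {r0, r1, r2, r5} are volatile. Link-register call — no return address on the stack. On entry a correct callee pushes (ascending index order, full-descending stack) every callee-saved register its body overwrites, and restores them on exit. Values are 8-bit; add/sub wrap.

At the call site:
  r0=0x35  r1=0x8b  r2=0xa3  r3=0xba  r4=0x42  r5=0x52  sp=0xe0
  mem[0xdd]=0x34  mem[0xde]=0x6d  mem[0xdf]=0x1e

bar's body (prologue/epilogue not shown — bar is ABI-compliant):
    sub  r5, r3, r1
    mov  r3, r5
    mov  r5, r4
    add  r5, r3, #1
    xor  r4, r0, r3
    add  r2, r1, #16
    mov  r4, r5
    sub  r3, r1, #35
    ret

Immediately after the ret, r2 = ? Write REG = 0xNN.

prologue: push r3 -> mem[0xdf]=0xba, sp=0xdf
prologue: push r4 -> mem[0xde]=0x42, sp=0xde
body[0] sub  r5, r3, r1 -> r5=0x2f
body[1] mov  r3, r5 -> r3=0x2f
body[2] mov  r5, r4 -> r5=0x42
body[3] add  r5, r3, #1 -> r5=0x30
body[4] xor  r4, r0, r3 -> r4=0x1a
body[5] add  r2, r1, #16 -> r2=0x9b
body[6] mov  r4, r5 -> r4=0x30
body[7] sub  r3, r1, #35 -> r3=0x68
epilogue: pop r4=0x42, sp=0xdf
epilogue: pop r3=0xba, sp=0xe0
r2 is caller-saved -> body value

REG = 0x9b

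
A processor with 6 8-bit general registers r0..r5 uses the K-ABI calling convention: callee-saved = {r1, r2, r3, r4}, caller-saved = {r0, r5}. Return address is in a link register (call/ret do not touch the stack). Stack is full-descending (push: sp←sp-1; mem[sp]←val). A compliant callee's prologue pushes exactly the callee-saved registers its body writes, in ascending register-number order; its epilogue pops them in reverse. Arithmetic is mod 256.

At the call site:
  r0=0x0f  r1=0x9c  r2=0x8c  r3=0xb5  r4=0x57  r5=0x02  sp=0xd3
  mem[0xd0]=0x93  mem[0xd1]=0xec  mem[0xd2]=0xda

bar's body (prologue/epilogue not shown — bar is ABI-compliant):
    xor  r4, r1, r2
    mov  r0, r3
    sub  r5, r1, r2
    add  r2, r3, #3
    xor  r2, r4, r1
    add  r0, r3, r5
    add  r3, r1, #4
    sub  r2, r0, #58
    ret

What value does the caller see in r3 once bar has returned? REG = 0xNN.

prologue: push r2 -> mem[0xd2]=0x8c, sp=0xd2
prologue: push r3 -> mem[0xd1]=0xb5, sp=0xd1
prologue: push r4 -> mem[0xd0]=0x57, sp=0xd0
body[0] xor  r4, r1, r2 -> r4=0x10
body[1] mov  r0, r3 -> r0=0xb5
body[2] sub  r5, r1, r2 -> r5=0x10
body[3] add  r2, r3, #3 -> r2=0xb8
body[4] xor  r2, r4, r1 -> r2=0x8c
body[5] add  r0, r3, r5 -> r0=0xc5
body[6] add  r3, r1, #4 -> r3=0xa0
body[7] sub  r2, r0, #58 -> r2=0x8b
epilogue: pop r4=0x57, sp=0xd1
epilogue: pop r3=0xb5, sp=0xd2
epilogue: pop r2=0x8c, sp=0xd3
r3 is callee-saved -> restored

REG = 0xb5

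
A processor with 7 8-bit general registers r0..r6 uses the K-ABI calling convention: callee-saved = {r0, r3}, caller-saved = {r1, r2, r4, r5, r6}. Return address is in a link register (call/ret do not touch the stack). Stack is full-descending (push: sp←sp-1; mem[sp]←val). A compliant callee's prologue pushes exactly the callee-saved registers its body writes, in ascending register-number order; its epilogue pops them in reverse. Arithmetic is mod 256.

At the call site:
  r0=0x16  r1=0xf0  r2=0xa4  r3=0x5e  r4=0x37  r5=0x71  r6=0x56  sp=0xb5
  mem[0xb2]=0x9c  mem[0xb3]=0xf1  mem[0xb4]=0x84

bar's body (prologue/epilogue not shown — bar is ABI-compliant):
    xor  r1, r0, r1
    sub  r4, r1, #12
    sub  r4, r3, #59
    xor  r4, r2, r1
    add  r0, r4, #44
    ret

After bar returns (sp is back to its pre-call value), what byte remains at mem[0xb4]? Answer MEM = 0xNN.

MEM = 0x16

prologue: push r0 -> mem[0xb4]=0x16, sp=0xb4
body[0] xor  r1, r0, r1 -> r1=0xe6
body[1] sub  r4, r1, #12 -> r4=0xda
body[2] sub  r4, r3, #59 -> r4=0x23
body[3] xor  r4, r2, r1 -> r4=0x42
body[4] add  r0, r4, #44 -> r0=0x6e
epilogue: pop r0=0x16, sp=0xb5
prologue pushed ['r0'] at ['0xb4']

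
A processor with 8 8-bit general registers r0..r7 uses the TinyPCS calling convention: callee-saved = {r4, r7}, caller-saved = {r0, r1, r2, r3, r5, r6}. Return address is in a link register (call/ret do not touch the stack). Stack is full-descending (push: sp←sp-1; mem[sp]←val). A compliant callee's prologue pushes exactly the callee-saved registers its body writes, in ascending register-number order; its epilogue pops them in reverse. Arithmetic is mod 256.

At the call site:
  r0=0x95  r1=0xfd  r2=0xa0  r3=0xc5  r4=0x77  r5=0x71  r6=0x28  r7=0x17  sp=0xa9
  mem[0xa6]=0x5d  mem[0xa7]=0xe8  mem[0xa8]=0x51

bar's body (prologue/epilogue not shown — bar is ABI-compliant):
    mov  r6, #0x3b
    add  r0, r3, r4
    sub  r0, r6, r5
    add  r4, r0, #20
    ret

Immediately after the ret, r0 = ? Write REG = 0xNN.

REG = 0xca

prologue: push r4 -> mem[0xa8]=0x77, sp=0xa8
body[0] mov  r6, #0x3b -> r6=0x3b
body[1] add  r0, r3, r4 -> r0=0x3c
body[2] sub  r0, r6, r5 -> r0=0xca
body[3] add  r4, r0, #20 -> r4=0xde
epilogue: pop r4=0x77, sp=0xa9
r0 is caller-saved -> body value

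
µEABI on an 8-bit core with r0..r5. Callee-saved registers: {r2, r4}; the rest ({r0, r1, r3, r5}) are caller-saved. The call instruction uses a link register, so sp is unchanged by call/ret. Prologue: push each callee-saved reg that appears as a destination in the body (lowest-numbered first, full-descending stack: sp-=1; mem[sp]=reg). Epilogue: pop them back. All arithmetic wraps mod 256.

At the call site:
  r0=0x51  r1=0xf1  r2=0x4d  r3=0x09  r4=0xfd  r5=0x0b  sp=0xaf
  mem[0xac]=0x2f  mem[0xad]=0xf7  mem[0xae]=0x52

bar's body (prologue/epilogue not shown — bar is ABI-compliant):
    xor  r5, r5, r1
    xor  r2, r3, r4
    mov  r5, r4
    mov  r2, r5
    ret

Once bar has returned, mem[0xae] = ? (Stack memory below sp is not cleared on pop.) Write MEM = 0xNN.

MEM = 0x4d

prologue: push r2 → mem[0xae]=0x4d, sp=0xae
body[0] xor  r5, r5, r1 → r5=0xfa
body[1] xor  r2, r3, r4 → r2=0xf4
body[2] mov  r5, r4 → r5=0xfd
body[3] mov  r2, r5 → r2=0xfd
epilogue: pop r2=0x4d, sp=0xaf
prologue pushed ['r2'] at ['0xae']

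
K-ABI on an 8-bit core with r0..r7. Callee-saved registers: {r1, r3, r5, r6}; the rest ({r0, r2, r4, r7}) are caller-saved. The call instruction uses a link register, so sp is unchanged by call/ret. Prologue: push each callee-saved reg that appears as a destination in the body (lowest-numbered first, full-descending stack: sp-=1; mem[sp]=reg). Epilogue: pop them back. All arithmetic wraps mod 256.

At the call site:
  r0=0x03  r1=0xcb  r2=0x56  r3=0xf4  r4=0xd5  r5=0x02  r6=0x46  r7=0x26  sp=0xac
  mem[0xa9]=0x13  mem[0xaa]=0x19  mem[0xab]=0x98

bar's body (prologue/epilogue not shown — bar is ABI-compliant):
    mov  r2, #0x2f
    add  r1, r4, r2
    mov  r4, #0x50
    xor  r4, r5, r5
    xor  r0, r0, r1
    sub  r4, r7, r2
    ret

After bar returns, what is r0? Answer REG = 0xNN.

REG = 0x07

prologue: push r1 -> mem[0xab]=0xcb, sp=0xab
body[0] mov  r2, #0x2f -> r2=0x2f
body[1] add  r1, r4, r2 -> r1=0x04
body[2] mov  r4, #0x50 -> r4=0x50
body[3] xor  r4, r5, r5 -> r4=0x00
body[4] xor  r0, r0, r1 -> r0=0x07
body[5] sub  r4, r7, r2 -> r4=0xf7
epilogue: pop r1=0xcb, sp=0xac
r0 is caller-saved -> body value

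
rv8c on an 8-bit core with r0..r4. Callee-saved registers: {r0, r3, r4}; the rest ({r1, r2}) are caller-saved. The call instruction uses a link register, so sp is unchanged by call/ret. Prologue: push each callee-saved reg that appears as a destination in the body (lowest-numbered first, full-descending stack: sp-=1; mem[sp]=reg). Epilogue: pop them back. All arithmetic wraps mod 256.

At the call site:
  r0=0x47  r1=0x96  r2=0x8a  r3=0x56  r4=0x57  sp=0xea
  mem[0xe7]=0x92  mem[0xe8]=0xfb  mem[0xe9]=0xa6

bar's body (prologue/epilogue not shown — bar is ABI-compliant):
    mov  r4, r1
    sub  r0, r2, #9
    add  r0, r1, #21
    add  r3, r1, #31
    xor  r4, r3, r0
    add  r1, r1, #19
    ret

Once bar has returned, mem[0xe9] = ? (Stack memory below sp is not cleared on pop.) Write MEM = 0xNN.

MEM = 0x47

prologue: push r0 → mem[0xe9]=0x47, sp=0xe9
prologue: push r3 → mem[0xe8]=0x56, sp=0xe8
prologue: push r4 → mem[0xe7]=0x57, sp=0xe7
body[0] mov  r4, r1 → r4=0x96
body[1] sub  r0, r2, #9 → r0=0x81
body[2] add  r0, r1, #21 → r0=0xab
body[3] add  r3, r1, #31 → r3=0xb5
body[4] xor  r4, r3, r0 → r4=0x1e
body[5] add  r1, r1, #19 → r1=0xa9
epilogue: pop r4=0x57, sp=0xe8
epilogue: pop r3=0x56, sp=0xe9
epilogue: pop r0=0x47, sp=0xea
prologue pushed ['r0', 'r3', 'r4'] at ['0xe9', '0xe8', '0xe7']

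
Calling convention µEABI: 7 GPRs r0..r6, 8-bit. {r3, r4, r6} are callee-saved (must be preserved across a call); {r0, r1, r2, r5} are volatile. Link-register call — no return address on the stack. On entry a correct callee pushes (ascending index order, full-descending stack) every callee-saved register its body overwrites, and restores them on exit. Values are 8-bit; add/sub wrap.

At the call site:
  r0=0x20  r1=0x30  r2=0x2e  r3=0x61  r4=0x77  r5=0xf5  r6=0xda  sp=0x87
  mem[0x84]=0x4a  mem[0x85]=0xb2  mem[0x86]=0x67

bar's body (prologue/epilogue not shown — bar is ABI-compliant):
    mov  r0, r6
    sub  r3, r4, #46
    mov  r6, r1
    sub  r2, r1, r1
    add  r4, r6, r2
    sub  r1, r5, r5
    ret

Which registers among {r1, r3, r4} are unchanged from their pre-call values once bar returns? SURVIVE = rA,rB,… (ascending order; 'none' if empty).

SURVIVE = r3,r4

prologue: push r3 → mem[0x86]=0x61, sp=0x86
prologue: push r4 → mem[0x85]=0x77, sp=0x85
prologue: push r6 → mem[0x84]=0xda, sp=0x84
body[0] mov  r0, r6 → r0=0xda
body[1] sub  r3, r4, #46 → r3=0x49
body[2] mov  r6, r1 → r6=0x30
body[3] sub  r2, r1, r1 → r2=0x00
body[4] add  r4, r6, r2 → r4=0x30
body[5] sub  r1, r5, r5 → r1=0x00
epilogue: pop r6=0xda, sp=0x85
epilogue: pop r4=0x77, sp=0x86
epilogue: pop r3=0x61, sp=0x87
r1: caller-saved, written=True
r3: callee-saved, written=True
r4: callee-saved, written=True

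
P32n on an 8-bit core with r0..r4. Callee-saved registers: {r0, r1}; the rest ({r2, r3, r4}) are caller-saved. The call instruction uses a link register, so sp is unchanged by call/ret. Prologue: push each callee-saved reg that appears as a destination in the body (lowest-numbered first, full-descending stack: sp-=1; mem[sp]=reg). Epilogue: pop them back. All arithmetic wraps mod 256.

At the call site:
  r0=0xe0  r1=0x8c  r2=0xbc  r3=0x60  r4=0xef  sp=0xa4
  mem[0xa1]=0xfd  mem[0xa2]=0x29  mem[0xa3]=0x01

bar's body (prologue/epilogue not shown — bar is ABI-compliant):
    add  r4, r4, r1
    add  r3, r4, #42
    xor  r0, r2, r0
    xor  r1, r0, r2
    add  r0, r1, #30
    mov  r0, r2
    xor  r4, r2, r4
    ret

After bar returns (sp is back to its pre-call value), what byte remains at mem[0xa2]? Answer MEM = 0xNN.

MEM = 0x8c

prologue: push r0 → mem[0xa3]=0xe0, sp=0xa3
prologue: push r1 → mem[0xa2]=0x8c, sp=0xa2
body[0] add  r4, r4, r1 → r4=0x7b
body[1] add  r3, r4, #42 → r3=0xa5
body[2] xor  r0, r2, r0 → r0=0x5c
body[3] xor  r1, r0, r2 → r1=0xe0
body[4] add  r0, r1, #30 → r0=0xfe
body[5] mov  r0, r2 → r0=0xbc
body[6] xor  r4, r2, r4 → r4=0xc7
epilogue: pop r1=0x8c, sp=0xa3
epilogue: pop r0=0xe0, sp=0xa4
prologue pushed ['r0', 'r1'] at ['0xa3', '0xa2']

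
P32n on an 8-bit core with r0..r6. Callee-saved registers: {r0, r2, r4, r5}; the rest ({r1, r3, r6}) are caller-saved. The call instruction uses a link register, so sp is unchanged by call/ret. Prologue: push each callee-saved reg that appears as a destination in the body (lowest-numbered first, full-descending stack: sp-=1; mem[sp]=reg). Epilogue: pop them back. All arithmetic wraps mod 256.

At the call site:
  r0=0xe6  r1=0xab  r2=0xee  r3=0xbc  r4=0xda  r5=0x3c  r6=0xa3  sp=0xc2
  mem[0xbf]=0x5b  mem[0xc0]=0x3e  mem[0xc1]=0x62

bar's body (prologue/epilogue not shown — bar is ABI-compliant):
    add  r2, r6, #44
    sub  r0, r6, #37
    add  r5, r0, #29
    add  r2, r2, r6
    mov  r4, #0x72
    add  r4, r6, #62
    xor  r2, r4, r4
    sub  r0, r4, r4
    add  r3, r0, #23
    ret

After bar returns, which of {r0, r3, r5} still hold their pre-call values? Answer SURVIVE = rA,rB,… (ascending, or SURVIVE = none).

SURVIVE = r0,r5

prologue: push r0 → mem[0xc1]=0xe6, sp=0xc1
prologue: push r2 → mem[0xc0]=0xee, sp=0xc0
prologue: push r4 → mem[0xbf]=0xda, sp=0xbf
prologue: push r5 → mem[0xbe]=0x3c, sp=0xbe
body[0] add  r2, r6, #44 → r2=0xcf
body[1] sub  r0, r6, #37 → r0=0x7e
body[2] add  r5, r0, #29 → r5=0x9b
body[3] add  r2, r2, r6 → r2=0x72
body[4] mov  r4, #0x72 → r4=0x72
body[5] add  r4, r6, #62 → r4=0xe1
body[6] xor  r2, r4, r4 → r2=0x00
body[7] sub  r0, r4, r4 → r0=0x00
body[8] add  r3, r0, #23 → r3=0x17
epilogue: pop r5=0x3c, sp=0xbf
epilogue: pop r4=0xda, sp=0xc0
epilogue: pop r2=0xee, sp=0xc1
epilogue: pop r0=0xe6, sp=0xc2
r0: callee-saved, written=True
r3: caller-saved, written=True
r5: callee-saved, written=True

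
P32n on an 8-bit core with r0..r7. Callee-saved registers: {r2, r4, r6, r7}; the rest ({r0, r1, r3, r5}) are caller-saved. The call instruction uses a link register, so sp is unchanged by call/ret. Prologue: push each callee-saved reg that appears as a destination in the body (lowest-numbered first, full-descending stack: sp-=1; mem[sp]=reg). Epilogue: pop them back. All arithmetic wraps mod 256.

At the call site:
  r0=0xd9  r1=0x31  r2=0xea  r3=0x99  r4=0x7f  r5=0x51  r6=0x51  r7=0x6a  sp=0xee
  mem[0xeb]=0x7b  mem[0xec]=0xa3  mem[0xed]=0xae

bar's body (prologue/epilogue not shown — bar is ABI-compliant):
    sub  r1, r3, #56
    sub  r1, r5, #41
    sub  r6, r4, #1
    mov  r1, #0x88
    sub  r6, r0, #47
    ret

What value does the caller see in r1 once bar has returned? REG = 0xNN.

REG = 0x88

prologue: push r6 → mem[0xed]=0x51, sp=0xed
body[0] sub  r1, r3, #56 → r1=0x61
body[1] sub  r1, r5, #41 → r1=0x28
body[2] sub  r6, r4, #1 → r6=0x7e
body[3] mov  r1, #0x88 → r1=0x88
body[4] sub  r6, r0, #47 → r6=0xaa
epilogue: pop r6=0x51, sp=0xee
r1 is caller-saved → body value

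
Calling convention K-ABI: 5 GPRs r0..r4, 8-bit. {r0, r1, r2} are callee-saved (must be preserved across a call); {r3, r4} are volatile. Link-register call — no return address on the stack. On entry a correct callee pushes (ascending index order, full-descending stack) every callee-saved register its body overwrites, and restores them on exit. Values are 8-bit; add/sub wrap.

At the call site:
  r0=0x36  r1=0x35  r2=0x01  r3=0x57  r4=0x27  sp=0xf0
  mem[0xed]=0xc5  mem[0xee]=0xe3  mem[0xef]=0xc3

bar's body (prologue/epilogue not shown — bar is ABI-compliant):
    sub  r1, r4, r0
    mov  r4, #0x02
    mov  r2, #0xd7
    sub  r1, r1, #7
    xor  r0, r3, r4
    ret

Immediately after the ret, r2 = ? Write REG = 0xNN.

prologue: push r0 → mem[0xef]=0x36, sp=0xef
prologue: push r1 → mem[0xee]=0x35, sp=0xee
prologue: push r2 → mem[0xed]=0x01, sp=0xed
body[0] sub  r1, r4, r0 → r1=0xf1
body[1] mov  r4, #0x02 → r4=0x02
body[2] mov  r2, #0xd7 → r2=0xd7
body[3] sub  r1, r1, #7 → r1=0xea
body[4] xor  r0, r3, r4 → r0=0x55
epilogue: pop r2=0x01, sp=0xee
epilogue: pop r1=0x35, sp=0xef
epilogue: pop r0=0x36, sp=0xf0
r2 is callee-saved → restored

REG = 0x01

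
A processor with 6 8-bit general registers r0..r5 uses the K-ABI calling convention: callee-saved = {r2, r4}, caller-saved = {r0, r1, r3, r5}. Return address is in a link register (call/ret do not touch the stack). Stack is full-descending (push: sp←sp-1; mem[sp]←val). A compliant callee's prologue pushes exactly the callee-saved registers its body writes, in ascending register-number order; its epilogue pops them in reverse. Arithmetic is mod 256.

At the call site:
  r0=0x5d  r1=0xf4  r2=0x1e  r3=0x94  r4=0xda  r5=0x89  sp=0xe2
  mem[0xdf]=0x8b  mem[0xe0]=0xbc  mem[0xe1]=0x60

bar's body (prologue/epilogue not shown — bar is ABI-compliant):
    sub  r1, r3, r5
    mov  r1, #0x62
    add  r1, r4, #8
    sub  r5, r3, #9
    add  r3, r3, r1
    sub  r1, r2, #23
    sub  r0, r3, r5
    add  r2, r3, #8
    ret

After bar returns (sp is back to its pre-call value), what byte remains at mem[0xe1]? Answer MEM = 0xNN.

prologue: push r2 → mem[0xe1]=0x1e, sp=0xe1
body[0] sub  r1, r3, r5 → r1=0x0b
body[1] mov  r1, #0x62 → r1=0x62
body[2] add  r1, r4, #8 → r1=0xe2
body[3] sub  r5, r3, #9 → r5=0x8b
body[4] add  r3, r3, r1 → r3=0x76
body[5] sub  r1, r2, #23 → r1=0x07
body[6] sub  r0, r3, r5 → r0=0xeb
body[7] add  r2, r3, #8 → r2=0x7e
epilogue: pop r2=0x1e, sp=0xe2
prologue pushed ['r2'] at ['0xe1']

MEM = 0x1e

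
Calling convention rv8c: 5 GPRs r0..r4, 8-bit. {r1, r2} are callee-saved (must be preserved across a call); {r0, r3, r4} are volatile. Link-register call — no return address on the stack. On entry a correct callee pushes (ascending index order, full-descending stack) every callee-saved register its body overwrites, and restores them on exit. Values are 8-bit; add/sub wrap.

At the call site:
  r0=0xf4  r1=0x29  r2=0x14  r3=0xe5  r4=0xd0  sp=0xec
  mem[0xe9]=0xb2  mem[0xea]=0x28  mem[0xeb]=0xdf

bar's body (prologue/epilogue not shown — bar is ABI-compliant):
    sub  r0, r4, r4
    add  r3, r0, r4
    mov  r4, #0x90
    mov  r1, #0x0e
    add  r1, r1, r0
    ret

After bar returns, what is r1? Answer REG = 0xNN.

prologue: push r1 → mem[0xeb]=0x29, sp=0xeb
body[0] sub  r0, r4, r4 → r0=0x00
body[1] add  r3, r0, r4 → r3=0xd0
body[2] mov  r4, #0x90 → r4=0x90
body[3] mov  r1, #0x0e → r1=0x0e
body[4] add  r1, r1, r0 → r1=0x0e
epilogue: pop r1=0x29, sp=0xec
r1 is callee-saved → restored

REG = 0x29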